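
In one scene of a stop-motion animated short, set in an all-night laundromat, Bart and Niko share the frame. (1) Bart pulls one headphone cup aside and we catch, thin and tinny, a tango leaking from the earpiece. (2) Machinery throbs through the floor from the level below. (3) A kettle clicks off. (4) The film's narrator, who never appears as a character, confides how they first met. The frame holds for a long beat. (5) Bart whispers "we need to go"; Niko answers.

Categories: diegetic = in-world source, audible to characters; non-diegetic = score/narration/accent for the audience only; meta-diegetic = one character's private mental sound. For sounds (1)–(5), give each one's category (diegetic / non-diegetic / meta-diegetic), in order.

diegetic, diegetic, diegetic, non-diegetic, diegetic

(1) it's leaking from a physical pair of headphones in the scene → diegetic.
(2) is diegetic: it's the actual ambient sound of the location.
Sound (3): an in-world source (a kettle); characters could hear it, so diegetic.
(4) the narrator exists outside the story world, addressing only the audience → non-diegetic.
(5) is diegetic: on-screen dialogue — Bart speaks and Niko is there to hear.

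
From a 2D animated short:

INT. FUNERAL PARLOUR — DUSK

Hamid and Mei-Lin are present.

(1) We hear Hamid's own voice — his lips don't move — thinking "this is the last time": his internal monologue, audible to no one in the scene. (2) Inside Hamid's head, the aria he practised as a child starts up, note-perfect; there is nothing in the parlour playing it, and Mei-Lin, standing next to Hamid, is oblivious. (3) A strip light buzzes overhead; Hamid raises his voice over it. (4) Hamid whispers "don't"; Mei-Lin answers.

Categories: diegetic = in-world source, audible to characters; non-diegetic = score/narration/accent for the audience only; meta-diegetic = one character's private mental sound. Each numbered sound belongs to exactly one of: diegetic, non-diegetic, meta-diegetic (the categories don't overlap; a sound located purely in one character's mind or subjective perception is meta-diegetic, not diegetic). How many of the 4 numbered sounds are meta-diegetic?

2

(1) Hamid's thought-voice: a private mental sound no other character can hear → meta-diegetic.
Sound (2): remembered music, private to Hamid — Mei-Lin is oblivious because it isn't in the room, so meta-diegetic.
(3) ambient/room sound belonging to the story's physical space → diegetic.
(4) spoken by a character present in the story world → diegetic.
So 2 of the 4 are meta-diegetic: (1), (2).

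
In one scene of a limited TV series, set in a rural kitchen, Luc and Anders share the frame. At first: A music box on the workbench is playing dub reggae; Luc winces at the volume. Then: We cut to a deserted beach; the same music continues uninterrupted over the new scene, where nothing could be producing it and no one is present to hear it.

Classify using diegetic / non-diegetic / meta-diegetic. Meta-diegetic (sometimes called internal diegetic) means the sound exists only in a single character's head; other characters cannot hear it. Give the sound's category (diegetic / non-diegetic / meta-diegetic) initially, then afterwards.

diegetic, non-diegetic

Initially: a music box is a real in-scene source and Luc reacts to it → diegetic.
Afterwards: there is no longer any in-world source and no one can hear it — it has become underscore → non-diegetic.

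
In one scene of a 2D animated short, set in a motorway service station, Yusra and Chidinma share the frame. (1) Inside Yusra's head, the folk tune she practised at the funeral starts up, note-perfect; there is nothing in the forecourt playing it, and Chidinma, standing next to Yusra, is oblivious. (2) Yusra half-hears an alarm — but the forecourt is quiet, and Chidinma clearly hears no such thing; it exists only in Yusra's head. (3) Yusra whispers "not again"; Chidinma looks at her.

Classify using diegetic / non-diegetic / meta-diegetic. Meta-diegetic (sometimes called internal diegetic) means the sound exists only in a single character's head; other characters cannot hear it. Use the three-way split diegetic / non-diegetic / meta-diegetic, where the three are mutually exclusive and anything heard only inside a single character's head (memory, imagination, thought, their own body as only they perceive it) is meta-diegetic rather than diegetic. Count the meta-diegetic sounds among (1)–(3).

2

(1) is meta-diegetic: it lives in Yusra's subjectivity, not in the forecourt.
(2) is meta-diegetic: the sound is imagined by Yusra; nothing in the story world is producing it and Chidinma can't hear it.
Sound (3): on-screen dialogue — Yusra speaks and Chidinma is there to hear, so diegetic.
Meta-diegetic: (1), (2) — that's 2.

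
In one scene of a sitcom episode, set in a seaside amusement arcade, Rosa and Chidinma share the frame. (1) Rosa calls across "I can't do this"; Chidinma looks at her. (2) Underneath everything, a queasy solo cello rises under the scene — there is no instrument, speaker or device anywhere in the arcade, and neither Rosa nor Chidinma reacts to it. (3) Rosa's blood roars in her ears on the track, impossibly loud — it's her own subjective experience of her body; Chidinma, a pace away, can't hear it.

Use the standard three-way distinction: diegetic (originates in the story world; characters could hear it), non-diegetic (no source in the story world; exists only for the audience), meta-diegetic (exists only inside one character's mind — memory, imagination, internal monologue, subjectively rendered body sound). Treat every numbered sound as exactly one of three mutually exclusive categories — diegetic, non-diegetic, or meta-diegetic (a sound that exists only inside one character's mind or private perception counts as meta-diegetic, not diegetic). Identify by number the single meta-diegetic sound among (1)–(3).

Sound (1): on-screen dialogue — Rosa speaks and Chidinma is there to hear, so diegetic.
(2) it has no source in the story world and no character can hear it — it's underscore → non-diegetic.
(3) is meta-diegetic: it's Rosa's internal bodily sensation rendered as sound; only Rosa 'hears' it.
Only (3) is meta-diegetic.

3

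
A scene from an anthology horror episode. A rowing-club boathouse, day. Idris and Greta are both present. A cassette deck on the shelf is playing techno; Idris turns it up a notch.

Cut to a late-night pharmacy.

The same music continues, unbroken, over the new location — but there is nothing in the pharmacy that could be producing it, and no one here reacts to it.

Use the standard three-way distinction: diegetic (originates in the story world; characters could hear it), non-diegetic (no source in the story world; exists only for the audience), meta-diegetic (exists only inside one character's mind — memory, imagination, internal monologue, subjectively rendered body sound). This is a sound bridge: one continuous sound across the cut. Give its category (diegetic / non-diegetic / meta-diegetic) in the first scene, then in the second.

diegetic, non-diegetic

Scene one: a cassette deck is an on-screen source and Idris reacts to it → diegetic.
Scene two: there is no source in the pharmacy and no one hears it — it's now underscore → non-diegetic.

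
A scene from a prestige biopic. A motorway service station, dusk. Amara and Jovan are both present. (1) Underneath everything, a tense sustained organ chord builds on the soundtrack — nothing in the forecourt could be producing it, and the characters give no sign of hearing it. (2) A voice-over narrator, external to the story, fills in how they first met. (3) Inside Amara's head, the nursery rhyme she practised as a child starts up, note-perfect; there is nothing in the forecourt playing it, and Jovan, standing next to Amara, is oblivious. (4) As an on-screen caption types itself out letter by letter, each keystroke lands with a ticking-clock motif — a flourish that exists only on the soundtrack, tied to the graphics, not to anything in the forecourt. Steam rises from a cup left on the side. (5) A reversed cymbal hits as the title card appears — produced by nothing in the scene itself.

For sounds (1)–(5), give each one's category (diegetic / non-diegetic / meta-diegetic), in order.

non-diegetic, non-diegetic, meta-diegetic, non-diegetic, non-diegetic

(1) score with no on-screen or off-screen source; it exists for the audience alone → non-diegetic.
Sound (2): external voice-over — not a character, not heard by anyone in the scene, so non-diegetic.
(3) is meta-diegetic: it lives in Amara's subjectivity, not in the forecourt.
(4) is non-diegetic: sound married to a title/caption — outside the diegesis by definition.
(5) is non-diegetic: an editorial stinger — it belongs to the cut, not the story world.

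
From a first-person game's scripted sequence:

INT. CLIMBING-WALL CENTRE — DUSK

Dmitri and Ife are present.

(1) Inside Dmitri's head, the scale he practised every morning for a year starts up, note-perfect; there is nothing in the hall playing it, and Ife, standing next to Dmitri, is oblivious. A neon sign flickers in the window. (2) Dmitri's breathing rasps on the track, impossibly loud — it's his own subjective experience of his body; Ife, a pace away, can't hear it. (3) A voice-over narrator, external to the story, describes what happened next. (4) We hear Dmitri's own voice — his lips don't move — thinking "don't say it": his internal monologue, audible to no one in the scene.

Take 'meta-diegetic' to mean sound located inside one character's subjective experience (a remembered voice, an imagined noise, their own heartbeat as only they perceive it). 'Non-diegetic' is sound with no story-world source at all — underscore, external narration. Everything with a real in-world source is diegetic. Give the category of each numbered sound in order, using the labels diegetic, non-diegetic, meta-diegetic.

(1) is meta-diegetic: the music is a memory playing inside Dmitri's mind alone; no real-world source, Ife can't hear it.
(2) is meta-diegetic: a subjective body sound — Dmitri's private perception, inaudible to Ife.
(3) is non-diegetic: the narrator exists outside the story world, addressing only the audience.
(4) it's Dmitri's unspoken thought, heard only by the audience via his subjectivity → meta-diegetic.

meta-diegetic, meta-diegetic, non-diegetic, meta-diegetic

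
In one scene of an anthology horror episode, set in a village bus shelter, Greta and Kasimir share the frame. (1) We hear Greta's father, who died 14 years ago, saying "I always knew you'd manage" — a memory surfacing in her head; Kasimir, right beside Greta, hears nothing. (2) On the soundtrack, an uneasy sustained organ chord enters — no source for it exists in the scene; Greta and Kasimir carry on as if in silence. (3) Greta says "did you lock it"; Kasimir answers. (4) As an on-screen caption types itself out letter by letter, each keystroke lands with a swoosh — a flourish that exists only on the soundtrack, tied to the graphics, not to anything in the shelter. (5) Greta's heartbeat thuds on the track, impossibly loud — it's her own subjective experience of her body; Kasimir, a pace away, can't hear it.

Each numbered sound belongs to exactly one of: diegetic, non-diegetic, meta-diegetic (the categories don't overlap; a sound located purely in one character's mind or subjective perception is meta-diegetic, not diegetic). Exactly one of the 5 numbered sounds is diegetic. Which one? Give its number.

(1) is meta-diegetic: it's Greta's recollection rendered as sound; the other character can't hear it.
Sound (2): it has no source in the story world and no character can hear it — it's underscore, so non-diegetic.
(3) is diegetic: Greta is a character speaking aloud in the scene.
(4) is non-diegetic: sound married to a title/caption — outside the diegesis by definition.
(5) it's Greta's internal bodily sensation rendered as sound; only Greta 'hears' it → meta-diegetic.
Only (3) is diegetic.

3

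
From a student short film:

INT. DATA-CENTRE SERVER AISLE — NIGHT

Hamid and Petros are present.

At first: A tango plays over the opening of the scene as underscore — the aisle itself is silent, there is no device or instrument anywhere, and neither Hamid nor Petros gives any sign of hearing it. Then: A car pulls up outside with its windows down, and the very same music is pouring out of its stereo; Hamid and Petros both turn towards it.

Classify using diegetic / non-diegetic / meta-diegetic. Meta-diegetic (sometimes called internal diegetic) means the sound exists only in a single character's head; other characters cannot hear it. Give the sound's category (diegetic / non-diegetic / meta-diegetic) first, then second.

First: no in-world source exists and no character can hear it — underscore → non-diegetic.
Second: the car stereo is now a real source in the story world and the characters hear it → diegetic.

non-diegetic, diegetic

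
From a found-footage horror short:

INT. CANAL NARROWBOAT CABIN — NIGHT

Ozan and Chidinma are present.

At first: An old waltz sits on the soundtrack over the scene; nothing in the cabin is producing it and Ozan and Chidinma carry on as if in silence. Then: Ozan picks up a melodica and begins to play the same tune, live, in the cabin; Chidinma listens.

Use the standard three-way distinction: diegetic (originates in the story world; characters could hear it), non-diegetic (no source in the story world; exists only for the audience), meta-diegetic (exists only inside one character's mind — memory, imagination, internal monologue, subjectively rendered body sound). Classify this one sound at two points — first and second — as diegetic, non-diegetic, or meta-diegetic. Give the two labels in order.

First: no in-world source exists and no character can hear it — underscore → non-diegetic.
Second: a melodica is now a real source in the story world and the characters hear it → diegetic.

non-diegetic, diegetic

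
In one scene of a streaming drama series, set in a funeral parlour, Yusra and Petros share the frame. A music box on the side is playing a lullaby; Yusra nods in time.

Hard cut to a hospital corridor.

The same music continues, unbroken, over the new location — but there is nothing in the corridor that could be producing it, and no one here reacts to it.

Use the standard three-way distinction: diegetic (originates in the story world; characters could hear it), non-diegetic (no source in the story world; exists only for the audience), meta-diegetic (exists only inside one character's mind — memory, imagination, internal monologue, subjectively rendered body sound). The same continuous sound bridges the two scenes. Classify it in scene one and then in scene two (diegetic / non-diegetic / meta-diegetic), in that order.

diegetic, non-diegetic

Scene one: a music box is an on-screen source and Yusra reacts to it → diegetic.
Scene two: there is no source in the corridor and no one hears it — it's now underscore → non-diegetic.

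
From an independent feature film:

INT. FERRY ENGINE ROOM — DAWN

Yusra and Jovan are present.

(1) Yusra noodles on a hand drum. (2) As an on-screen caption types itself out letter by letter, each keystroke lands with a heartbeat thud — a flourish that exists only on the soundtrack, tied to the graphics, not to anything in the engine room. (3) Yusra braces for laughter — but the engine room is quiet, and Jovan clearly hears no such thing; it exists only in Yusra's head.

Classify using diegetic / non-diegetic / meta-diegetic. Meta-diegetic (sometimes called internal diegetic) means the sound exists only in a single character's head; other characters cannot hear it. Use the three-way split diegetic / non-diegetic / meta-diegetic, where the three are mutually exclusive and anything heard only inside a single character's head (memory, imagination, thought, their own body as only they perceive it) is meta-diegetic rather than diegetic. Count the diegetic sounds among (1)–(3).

1

(1) is diegetic: Yusra is producing the music live, in the story world.
Sound (2): it accompanies on-screen graphics, not anything inside the story world, so non-diegetic.
(3) the sound is imagined by Yusra; nothing in the story world is producing it and Jovan can't hear it → meta-diegetic.
So 1 of the 3 is diegetic: (1).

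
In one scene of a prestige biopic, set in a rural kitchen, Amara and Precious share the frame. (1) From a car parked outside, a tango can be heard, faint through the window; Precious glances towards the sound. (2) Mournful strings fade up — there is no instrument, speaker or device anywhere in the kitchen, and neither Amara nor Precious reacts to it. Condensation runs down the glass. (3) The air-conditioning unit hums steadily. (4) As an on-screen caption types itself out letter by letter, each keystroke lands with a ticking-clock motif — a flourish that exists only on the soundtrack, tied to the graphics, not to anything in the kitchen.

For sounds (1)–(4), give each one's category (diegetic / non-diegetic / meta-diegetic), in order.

diegetic, non-diegetic, diegetic, non-diegetic

(1) is diegetic: off-screen diegetic: the source is out of frame but still in the story's space.
(2) is non-diegetic: it has no source in the story world and no character can hear it — it's underscore.
(3) it's the actual ambient sound of the location → diegetic.
(4) is non-diegetic: it accompanies on-screen graphics, not anything inside the story world.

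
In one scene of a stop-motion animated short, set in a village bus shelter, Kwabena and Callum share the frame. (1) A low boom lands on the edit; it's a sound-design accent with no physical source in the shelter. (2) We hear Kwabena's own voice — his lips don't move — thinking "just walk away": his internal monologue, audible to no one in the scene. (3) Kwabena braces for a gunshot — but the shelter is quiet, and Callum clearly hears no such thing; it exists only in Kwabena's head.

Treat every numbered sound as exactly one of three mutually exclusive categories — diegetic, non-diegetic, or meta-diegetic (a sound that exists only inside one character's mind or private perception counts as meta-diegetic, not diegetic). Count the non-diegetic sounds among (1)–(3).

Sound (1): an editorial stinger — it belongs to the cut, not the story world, so non-diegetic.
Sound (2): Kwabena's thought-voice: a private mental sound no other character can hear, so meta-diegetic.
Sound (3): subjective to Kwabena: the shelter is silent and Callum hears nothing, so meta-diegetic.
So 1 of the 3 is non-diegetic: (1).

1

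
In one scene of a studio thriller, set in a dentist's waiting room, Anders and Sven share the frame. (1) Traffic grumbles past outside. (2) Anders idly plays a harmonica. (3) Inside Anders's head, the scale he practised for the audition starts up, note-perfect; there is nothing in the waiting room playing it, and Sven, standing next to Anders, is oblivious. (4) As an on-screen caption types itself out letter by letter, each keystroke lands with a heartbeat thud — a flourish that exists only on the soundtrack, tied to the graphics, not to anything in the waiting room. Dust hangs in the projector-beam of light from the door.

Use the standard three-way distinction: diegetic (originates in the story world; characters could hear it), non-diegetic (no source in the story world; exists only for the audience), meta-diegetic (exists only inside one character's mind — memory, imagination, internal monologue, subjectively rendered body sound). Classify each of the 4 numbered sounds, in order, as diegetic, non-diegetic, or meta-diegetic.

diegetic, diegetic, meta-diegetic, non-diegetic

Sound (1): it's the actual ambient sound of the location, so diegetic.
Sound (2): the instrument and the performer are both in the scene, so diegetic.
(3) is meta-diegetic: the music is a memory playing inside Anders's mind alone; no real-world source, Sven can't hear it.
Sound (4): sound married to a title/caption — outside the diegesis by definition, so non-diegetic.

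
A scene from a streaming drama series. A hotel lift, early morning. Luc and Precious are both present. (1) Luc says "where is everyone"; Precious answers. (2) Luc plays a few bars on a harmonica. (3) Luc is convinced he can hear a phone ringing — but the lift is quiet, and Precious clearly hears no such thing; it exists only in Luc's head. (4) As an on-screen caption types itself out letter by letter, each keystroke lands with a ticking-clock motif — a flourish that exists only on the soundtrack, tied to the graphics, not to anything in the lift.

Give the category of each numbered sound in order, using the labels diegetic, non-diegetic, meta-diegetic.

diegetic, diegetic, meta-diegetic, non-diegetic

(1) on-screen dialogue — Luc speaks and Precious is there to hear → diegetic.
(2) is diegetic: a character is playing a harmonica on screen.
(3) is meta-diegetic: subjective to Luc: the lift is silent and Precious hears nothing.
(4) sound married to a title/caption — outside the diegesis by definition → non-diegetic.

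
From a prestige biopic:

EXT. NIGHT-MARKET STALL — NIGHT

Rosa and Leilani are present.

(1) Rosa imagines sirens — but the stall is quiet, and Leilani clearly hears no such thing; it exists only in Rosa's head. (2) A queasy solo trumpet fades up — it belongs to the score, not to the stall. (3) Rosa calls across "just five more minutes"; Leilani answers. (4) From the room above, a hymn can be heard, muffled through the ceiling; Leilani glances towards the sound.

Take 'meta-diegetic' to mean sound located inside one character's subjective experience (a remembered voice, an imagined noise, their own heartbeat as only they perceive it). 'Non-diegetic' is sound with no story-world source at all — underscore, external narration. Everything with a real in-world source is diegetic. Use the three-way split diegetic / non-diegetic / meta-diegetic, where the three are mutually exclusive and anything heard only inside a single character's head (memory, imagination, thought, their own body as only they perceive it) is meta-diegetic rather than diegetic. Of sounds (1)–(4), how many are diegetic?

(1) the sound is imagined by Rosa; nothing in the story world is producing it and Leilani can't hear it → meta-diegetic.
(2) nothing in the stall produces it and the characters don't hear it — pure soundtrack → non-diegetic.
(3) spoken by a character present in the story world → diegetic.
(4) is diegetic: it's coming from the room above — a location within the story world — and Leilani reacts.
So 2 of the 4 are diegetic: (3), (4).

2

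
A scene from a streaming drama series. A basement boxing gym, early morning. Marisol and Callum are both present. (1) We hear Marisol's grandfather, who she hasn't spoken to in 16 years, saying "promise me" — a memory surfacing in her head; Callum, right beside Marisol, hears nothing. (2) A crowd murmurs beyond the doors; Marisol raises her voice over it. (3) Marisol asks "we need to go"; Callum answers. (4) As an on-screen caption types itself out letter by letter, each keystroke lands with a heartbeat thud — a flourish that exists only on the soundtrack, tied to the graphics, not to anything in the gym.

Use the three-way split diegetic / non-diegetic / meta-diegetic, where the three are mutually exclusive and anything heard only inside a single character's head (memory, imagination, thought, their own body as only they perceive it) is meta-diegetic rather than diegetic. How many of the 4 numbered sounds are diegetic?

2

(1) a remembered line, private to Marisol — not present in the room, not audible to Callum → meta-diegetic.
(2) it's the actual ambient sound of the location → diegetic.
(3) is diegetic: on-screen dialogue — Marisol speaks and Callum is there to hear.
(4) the caption isn't part of the story world, so neither is the sound tied to it → non-diegetic.
So 2 of the 4 are diegetic: (2), (3).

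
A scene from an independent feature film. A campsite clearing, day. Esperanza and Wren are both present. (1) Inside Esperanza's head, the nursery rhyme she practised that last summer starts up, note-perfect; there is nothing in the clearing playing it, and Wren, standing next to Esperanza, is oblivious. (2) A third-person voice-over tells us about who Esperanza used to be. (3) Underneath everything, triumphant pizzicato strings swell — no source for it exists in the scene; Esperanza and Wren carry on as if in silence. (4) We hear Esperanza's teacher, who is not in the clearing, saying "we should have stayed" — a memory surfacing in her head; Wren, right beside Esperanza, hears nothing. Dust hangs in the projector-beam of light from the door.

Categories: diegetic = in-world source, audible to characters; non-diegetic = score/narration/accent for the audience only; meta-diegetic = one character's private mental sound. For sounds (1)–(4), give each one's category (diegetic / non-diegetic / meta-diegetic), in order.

Sound (1): the music is a memory playing inside Esperanza's mind alone; no real-world source, Wren can't hear it, so meta-diegetic.
Sound (2): external voice-over — not a character, not heard by anyone in the scene, so non-diegetic.
(3) is non-diegetic: nothing in the clearing produces it and the characters don't hear it — pure soundtrack.
(4) it's Esperanza's recollection rendered as sound; the other character can't hear it → meta-diegetic.

meta-diegetic, non-diegetic, non-diegetic, meta-diegetic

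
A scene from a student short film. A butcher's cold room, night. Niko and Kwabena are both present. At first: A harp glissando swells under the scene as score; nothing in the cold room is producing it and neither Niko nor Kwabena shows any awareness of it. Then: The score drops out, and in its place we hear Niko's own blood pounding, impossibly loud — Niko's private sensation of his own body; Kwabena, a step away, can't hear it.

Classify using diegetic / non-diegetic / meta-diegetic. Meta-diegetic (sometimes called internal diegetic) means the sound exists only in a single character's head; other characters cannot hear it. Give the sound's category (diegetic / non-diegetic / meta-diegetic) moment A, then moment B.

non-diegetic, meta-diegetic

Moment A: underscore with no in-world source, inaudible to the characters → non-diegetic.
Moment B: the body sound is Niko's subjective perception alone — Kwabena can't hear it → meta-diegetic.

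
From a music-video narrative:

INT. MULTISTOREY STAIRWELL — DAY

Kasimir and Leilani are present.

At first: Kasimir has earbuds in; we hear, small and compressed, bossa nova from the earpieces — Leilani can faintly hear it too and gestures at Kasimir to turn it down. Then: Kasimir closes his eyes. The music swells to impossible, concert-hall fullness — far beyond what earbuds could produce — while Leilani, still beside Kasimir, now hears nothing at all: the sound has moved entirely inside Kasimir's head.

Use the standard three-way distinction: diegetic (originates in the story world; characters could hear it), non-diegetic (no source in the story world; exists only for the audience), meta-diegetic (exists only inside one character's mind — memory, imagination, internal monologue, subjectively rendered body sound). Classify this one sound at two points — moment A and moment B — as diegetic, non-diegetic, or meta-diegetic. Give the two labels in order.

Moment A: the earbuds are a physical source both characters can hear → diegetic.
Moment B: the music now exists only as Kasimir's subjective experience; Leilani can no longer hear it → meta-diegetic.

diegetic, meta-diegetic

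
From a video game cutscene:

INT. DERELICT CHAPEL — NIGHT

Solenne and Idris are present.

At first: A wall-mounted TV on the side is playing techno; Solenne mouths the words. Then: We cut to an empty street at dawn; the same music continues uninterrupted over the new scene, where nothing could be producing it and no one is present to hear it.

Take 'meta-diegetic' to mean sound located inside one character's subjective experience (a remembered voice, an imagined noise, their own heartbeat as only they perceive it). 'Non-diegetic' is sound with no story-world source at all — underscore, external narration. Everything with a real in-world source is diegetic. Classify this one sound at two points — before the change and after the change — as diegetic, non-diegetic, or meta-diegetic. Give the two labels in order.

Before the change: a wall-mounted TV is a real in-scene source and Solenne reacts to it → diegetic.
After the change: there is no longer any in-world source and no one can hear it — it has become underscore → non-diegetic.

diegetic, non-diegetic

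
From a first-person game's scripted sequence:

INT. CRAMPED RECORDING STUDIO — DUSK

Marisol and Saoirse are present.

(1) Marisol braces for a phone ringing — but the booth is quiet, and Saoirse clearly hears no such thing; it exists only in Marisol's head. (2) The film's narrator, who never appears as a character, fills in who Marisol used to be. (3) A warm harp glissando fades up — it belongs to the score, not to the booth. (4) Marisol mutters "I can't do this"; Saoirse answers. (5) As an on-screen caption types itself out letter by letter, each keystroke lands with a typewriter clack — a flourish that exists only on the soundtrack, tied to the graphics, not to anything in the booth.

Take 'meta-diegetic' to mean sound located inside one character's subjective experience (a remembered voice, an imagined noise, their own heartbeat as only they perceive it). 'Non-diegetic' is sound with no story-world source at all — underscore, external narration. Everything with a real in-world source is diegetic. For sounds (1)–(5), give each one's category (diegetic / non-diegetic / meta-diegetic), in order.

meta-diegetic, non-diegetic, non-diegetic, diegetic, non-diegetic

Sound (1): Marisol alone 'hears' it — an imagined sound, not present in the space, so meta-diegetic.
(2) the narrator exists outside the story world, addressing only the audience → non-diegetic.
(3) it has no source in the story world and no character can hear it — it's underscore → non-diegetic.
(4) Marisol is a character speaking aloud in the scene → diegetic.
(5) is non-diegetic: sound married to a title/caption — outside the diegesis by definition.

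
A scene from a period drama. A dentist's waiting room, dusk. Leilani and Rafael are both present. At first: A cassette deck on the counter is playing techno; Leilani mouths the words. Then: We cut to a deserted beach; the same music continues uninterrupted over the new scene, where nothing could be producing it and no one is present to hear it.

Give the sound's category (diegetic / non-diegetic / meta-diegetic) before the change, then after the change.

diegetic, non-diegetic

Before the change: a cassette deck is a real in-scene source and Leilani reacts to it → diegetic.
After the change: there is no longer any in-world source and no one can hear it — it has become underscore → non-diegetic.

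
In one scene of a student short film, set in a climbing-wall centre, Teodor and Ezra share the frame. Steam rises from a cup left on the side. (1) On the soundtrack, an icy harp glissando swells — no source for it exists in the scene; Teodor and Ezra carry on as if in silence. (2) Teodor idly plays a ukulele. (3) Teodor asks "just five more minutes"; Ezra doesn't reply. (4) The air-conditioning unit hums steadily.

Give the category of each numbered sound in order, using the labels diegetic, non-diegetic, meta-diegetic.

non-diegetic, diegetic, diegetic, diegetic

(1) it has no source in the story world and no character can hear it — it's underscore → non-diegetic.
(2) the instrument and the performer are both in the scene → diegetic.
(3) on-screen dialogue — Teodor speaks and Ezra is there to hear → diegetic.
Sound (4): the air-conditioning unit is part of the location's real environment, so diegetic.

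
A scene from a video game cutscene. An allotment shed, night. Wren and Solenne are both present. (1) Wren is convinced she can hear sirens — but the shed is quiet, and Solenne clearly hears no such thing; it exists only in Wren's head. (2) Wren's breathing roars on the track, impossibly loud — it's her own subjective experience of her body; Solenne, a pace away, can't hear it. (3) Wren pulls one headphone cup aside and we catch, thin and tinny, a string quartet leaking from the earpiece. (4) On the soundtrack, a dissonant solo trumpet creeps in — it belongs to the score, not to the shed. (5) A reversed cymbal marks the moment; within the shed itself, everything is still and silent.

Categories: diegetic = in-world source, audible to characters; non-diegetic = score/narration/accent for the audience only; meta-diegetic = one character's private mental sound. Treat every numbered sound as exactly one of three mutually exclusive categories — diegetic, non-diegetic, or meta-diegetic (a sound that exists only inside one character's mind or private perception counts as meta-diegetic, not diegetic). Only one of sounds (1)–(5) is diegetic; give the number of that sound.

3

(1) the sound is imagined by Wren; nothing in the story world is producing it and Solenne can't hear it → meta-diegetic.
(2) is meta-diegetic: point-of-audition from inside Wren's body; not a sound in the room.
(3) is diegetic: the headphones are an on-screen source.
(4) is non-diegetic: nothing in the shed produces it and the characters don't hear it — pure soundtrack.
(5) it's a sound-design accent with no in-world source; no one in the scene can hear it → non-diegetic.
Only (3) is diegetic.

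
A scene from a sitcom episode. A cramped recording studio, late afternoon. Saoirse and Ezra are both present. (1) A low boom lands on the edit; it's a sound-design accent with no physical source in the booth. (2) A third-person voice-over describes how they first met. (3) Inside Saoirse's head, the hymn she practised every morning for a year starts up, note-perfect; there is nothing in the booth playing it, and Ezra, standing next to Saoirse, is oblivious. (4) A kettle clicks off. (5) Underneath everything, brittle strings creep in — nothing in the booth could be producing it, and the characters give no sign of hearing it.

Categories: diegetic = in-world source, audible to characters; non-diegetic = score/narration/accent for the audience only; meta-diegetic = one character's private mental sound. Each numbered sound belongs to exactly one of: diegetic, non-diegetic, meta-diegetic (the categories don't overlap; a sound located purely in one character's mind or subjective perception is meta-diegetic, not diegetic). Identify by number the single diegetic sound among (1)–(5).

(1) is non-diegetic: an editorial stinger — it belongs to the cut, not the story world.
Sound (2): commentary laid over the scene from outside the fiction, so non-diegetic.
(3) is meta-diegetic: it lives in Saoirse's subjectivity, not in the booth.
Sound (4): a kettle is a real object/event in the scene's world, so diegetic.
(5) is non-diegetic: score with no on-screen or off-screen source; it exists for the audience alone.
Only (4) is diegetic.

4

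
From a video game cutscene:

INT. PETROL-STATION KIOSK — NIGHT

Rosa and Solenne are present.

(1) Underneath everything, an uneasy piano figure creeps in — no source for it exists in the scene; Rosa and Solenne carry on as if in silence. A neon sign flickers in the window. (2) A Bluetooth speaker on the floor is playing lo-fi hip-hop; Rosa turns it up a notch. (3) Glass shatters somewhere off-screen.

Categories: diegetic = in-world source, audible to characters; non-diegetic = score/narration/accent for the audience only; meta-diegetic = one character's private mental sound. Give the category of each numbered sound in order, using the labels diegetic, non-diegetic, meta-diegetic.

Sound (1): it has no source in the story world and no character can hear it — it's underscore, so non-diegetic.
(2) a Bluetooth speaker is a physical source in the scene and Rosa reacts to it → diegetic.
Sound (3): the sound comes from glass physically present in the location, so diegetic.

non-diegetic, diegetic, diegetic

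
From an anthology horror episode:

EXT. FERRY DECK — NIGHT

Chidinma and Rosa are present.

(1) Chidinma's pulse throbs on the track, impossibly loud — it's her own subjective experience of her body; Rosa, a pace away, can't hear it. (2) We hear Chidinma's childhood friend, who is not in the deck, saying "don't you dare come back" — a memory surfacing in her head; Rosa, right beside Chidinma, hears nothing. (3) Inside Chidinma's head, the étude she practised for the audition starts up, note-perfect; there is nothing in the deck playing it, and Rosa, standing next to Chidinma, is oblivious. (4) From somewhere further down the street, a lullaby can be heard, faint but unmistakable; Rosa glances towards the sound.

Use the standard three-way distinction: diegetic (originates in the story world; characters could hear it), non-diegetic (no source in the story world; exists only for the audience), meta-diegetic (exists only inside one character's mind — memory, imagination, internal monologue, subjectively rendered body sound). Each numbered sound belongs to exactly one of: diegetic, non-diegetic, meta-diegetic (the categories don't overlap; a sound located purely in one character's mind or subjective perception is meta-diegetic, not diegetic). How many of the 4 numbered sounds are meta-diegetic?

Sound (1): a subjective body sound — Chidinma's private perception, inaudible to Rosa, so meta-diegetic.
(2) it's Chidinma's recollection rendered as sound; the other character can't hear it → meta-diegetic.
(3) remembered music, private to Chidinma — Rosa is oblivious because it isn't in the room → meta-diegetic.
(4) is diegetic: the music has an off-screen but real-world source and a character hears it.
So 3 of the 4 are meta-diegetic: (1), (2), (3).

3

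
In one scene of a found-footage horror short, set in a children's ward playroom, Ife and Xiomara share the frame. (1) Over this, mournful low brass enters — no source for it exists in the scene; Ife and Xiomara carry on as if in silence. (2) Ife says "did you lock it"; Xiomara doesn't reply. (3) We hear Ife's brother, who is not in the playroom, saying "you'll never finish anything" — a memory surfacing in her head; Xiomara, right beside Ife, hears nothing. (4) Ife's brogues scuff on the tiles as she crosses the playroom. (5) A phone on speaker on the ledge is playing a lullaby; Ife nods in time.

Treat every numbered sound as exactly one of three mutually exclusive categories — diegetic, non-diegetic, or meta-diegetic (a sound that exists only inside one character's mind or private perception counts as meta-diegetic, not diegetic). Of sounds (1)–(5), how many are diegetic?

(1) is non-diegetic: it has no source in the story world and no character can hear it — it's underscore.
Sound (2): spoken by a character present in the story world, so diegetic.
Sound (3): it's Ife's recollection rendered as sound; the other character can't hear it, so meta-diegetic.
Sound (4): it's the physical sound of Ife moving in the space, so diegetic.
Sound (5): source music from a phone on speaker, which exists in the story world, so diegetic.
So 3 of the 5 are diegetic: (2), (4), (5).

3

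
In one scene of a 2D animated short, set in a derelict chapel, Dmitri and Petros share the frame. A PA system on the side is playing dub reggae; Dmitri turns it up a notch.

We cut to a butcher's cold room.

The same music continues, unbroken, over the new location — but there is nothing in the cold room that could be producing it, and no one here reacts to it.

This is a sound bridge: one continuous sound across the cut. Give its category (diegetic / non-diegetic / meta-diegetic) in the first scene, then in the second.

Scene one: a PA system is an on-screen source and Dmitri reacts to it → diegetic.
Scene two: there is no source in the cold room and no one hears it — it's now underscore → non-diegetic.

diegetic, non-diegetic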